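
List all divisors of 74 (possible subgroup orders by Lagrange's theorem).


Lagrange's theorem: |H| divides |G|
|G| = 74
Divisors of 74: 1, 2, 37, 74

Possible subgroup orders: {1, 2, 37, 74}


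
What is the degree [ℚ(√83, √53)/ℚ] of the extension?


[ℚ(√83,√53):ℚ] = [ℚ(√83,√53):ℚ(√83)]·[ℚ(√83):ℚ] = 2·2 = 4

[ℚ(√83, √53)/ℚ] = 4


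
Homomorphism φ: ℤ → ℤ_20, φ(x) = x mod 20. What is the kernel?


Kernel = preimage of identity
ker(φ) = {x ∈ ℤ : x ≡ 0 (mod 20)} = 20ℤ = {0, ±20, ±40, ...}

ker(φ) = 20ℤ


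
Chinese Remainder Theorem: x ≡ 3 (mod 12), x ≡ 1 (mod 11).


m₁ = 12, m₂ = 11, gcd = 1, so CRT applies. M = m₁·m₂ = 132
Let M₁ = M/m₁ = 11, M₂ = M/m₂ = 12
Find y₁ ≡ M₁⁻¹ (mod m₁): 11⁻¹ ≡ 11 (mod 12)
Find y₂ ≡ M₂⁻¹ (mod m₂): 12⁻¹ ≡ 1 (mod 11)
x = a₁·M₁·y₁ + a₂·M₂·y₂ = 3·11·11 + 1·12·1 = 375
Reduce mod 132: x ≡ 111
Check: 111 mod 12 = 3 ✓, 111 mod 11 = 1 ✓

x ≡ 111 (mod 132)


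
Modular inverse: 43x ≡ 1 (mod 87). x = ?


Use the extended Euclidean algorithm to write 1 = 43·s + 87·t; then s mod 87 is the inverse.
Euclidean algorithm:
  43 = 0·87 + 43
  87 = 2·43 + 1
  43 = 43·1 + 0
gcd(43,87) = 1
Back-substitution gives: 43·(-2) + 87·(1) = 1
So 43⁻¹ ≡ -2 ≡ 85 (mod 87)
Check: 43 × 85 = 3655 ≡ 1 (mod 87) ✓

43⁻¹ ≡ 85 (mod 87)


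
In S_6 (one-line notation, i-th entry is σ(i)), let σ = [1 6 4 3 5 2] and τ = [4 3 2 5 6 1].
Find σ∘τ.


σ∘τ: apply τ first, then σ
1 →τ 4 →σ 3
2 →τ 3 →σ 4
3 →τ 2 →σ 6
4 →τ 5 →σ 5
5 →τ 6 →σ 2
6 →τ 1 →σ 1

σ∘τ = [3 4 6 5 2 1]


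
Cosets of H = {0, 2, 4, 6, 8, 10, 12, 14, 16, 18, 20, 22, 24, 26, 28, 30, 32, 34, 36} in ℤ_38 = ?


H = {0, 2, 4, 6, 8, 10, 12, 14, 16, 18, 20, 22, 24, 26, 28, 30, 32, 34, 36}, |H| = 19
Number of cosets = |G|/|H| = 38/19 = 2
0 + H = {0, 2, 4, 6, 8, 10, 12, 14, 16, 18, 20, 22, 24, 26, 28, 30, 32, 34, 36}
1 + H = {1, 3, 5, 7, 9, 11, 13, 15, 17, 19, 21, 23, 25, 27, 29, 31, 33, 35, 37}

Cosets: 0+H={0,2,4,6,8,10,12,14,16,18,20,22,24,26,28,30,32,34,36}; 1+H={1,3,5,7,9,11,13,15,17,19,21,23,25,27,29,31,33,35,37}


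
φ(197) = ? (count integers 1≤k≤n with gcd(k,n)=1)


Factor n: 197 = 197
φ(n) = n · ∏(1 - 1/p) over distinct primes p | n
φ(197) = 197 · (1 - 1/197) = 196

φ(197) = 196


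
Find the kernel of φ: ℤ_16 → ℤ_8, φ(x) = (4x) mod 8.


Kernel = preimage of identity
ker(φ) = {x ∈ ℤ_16 : 4x ≡ 0 (mod 8)}. Since 8 | 16, φ is well-defined. The kernel is the cyclic subgroup ⟨2⟩ of ℤ_16 (order 8), i.e. {0, 2, 4, 6, 8, 10, 12, 14}

ker(φ) = {0, 2, 4, 6, 8, 10, 12, 14}


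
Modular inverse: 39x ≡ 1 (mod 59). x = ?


Use the extended Euclidean algorithm to write 1 = 39·s + 59·t; then s mod 59 is the inverse.
Euclidean algorithm:
  39 = 0·59 + 39
  59 = 1·39 + 20
  39 = 1·20 + 19
  20 = 1·19 + 1
  19 = 19·1 + 0
gcd(39,59) = 1
Back-substitution gives: 39·(-3) + 59·(2) = 1
So 39⁻¹ ≡ -3 ≡ 56 (mod 59)
Check: 39 × 56 = 2184 ≡ 1 (mod 59) ✓

39⁻¹ ≡ 56 (mod 59)


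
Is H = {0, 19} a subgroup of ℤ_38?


Subgroup test for H = {0, 19} in (ℤ_38, +):
(1) 0 ∈ H? Yes
(2) Closure: for all a,b ∈ H, (a+b) mod 38 ∈ H? Yes
(3) Inverses: for all a ∈ H, -a mod 38 ∈ H? Yes

Yes, H is a subgroup of ℤ_38


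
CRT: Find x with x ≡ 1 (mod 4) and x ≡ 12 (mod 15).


m₁ = 4, m₂ = 15, gcd = 1, so CRT applies. M = m₁·m₂ = 60
Let M₁ = M/m₁ = 15, M₂ = M/m₂ = 4
Find y₁ ≡ M₁⁻¹ (mod m₁): 15⁻¹ ≡ 3 (mod 4)
Find y₂ ≡ M₂⁻¹ (mod m₂): 4⁻¹ ≡ 4 (mod 15)
x = a₁·M₁·y₁ + a₂·M₂·y₂ = 1·15·3 + 12·4·4 = 237
Reduce mod 60: x ≡ 57
Check: 57 mod 4 = 1 ✓, 57 mod 15 = 12 ✓

x ≡ 57 (mod 60)


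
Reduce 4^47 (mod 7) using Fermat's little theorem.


Fermat's little theorem: if p is prime and gcd(a,p)=1, then a^(p-1) ≡ 1 (mod p)
p = 7 is prime, gcd(4,7) = 1
Reduce exponent: 47 mod 6 = 5
So 4^47 ≡ 4^5 (mod 7)
4^5 mod 7 = 2

4^47 ≡ 2 (mod 7)


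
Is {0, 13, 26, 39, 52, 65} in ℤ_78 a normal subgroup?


H = {0, 13, 26, 39, 52, 65} in ℤ_78
ℤ_78 is abelian; every subgroup of an abelian group is normal

Yes, normal subgroup


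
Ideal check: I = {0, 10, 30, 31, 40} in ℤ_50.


Check ideal conditions for I = {0, 10, 30, 31, 40} in ℤ_50:
(1) I is an additive subgroup? No
(2) For r ∈ ℤ_50 and a ∈ I: r·a ∈ I? No  [counterexample: r=2, a=10, r·a mod 50 = 20 ∉ I]

No, I is not an ideal of ℤ_50


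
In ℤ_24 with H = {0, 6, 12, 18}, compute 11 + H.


11 + H = {11 + h (mod 24) : h ∈ H}
11+0=11, 11+6=17, 11+12=23, 11+18=5
11 + H = {5, 11, 17, 23} = 5 + H

11 + H = {5, 11, 17, 23}


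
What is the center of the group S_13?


Z(G) = {g ∈ G | gx = xg for all x ∈ G}
S_n is non-abelian for n ≥ 3; Z(S_13) is trivial

Z(S_13) = {e}


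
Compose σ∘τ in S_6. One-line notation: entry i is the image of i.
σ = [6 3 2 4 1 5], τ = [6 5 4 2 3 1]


σ∘τ: apply τ first, then σ
1 →τ 6 →σ 5
2 →τ 5 →σ 1
3 →τ 4 →σ 4
4 →τ 2 →σ 3
5 →τ 3 →σ 2
6 →τ 1 →σ 6

σ∘τ = [5 1 4 3 2 6]


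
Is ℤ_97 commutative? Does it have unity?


ℤ_97 is a commutative ring with unity 1; 97 is prime, so ℤ_97 is a field (hence an integral domain)
Commutative: Yes
Integral domain: Yes
Has unity: Yes

ℤ_97: Commutative=Yes, Unity=Yes


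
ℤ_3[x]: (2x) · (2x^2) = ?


Expand and collect like terms; reduce coefficients mod 3:
x^0: 0·0 = 0 ≡ 0 (mod 3)
x^1: 0·0 + 2·0 = 0 ≡ 0 (mod 3)
x^2: 0·2 + 2·0 = 0 ≡ 0 (mod 3)
x^3: 2·2 = 4 ≡ 1 (mod 3)
Result: x^3

f · g = x^3


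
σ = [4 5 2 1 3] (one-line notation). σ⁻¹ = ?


To find σ⁻¹, swap domain and range:
σ(1) = 4 → σ⁻¹(4) = 1
σ(2) = 5 → σ⁻¹(5) = 2
σ(3) = 2 → σ⁻¹(2) = 3
σ(4) = 1 → σ⁻¹(1) = 4
σ(5) = 3 → σ⁻¹(3) = 5

σ⁻¹ = [4 3 5 1 2]


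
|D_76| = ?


|D_n| = 2n (n rotations and n reflections)
|D_76| = 2×76 = 152

|D_76| = 152


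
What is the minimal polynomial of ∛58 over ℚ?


∛58 satisfies x³ - 58 = 0, irreducible over ℚ (no rational root; 58 is not a perfect cube)

Minimal polynomial: x³ - 58


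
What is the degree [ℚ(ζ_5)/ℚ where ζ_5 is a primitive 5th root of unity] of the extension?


[ℚ(ζ_n):ℚ] = deg Φ_n(x) = φ(n). Here φ(5) = 4

[ℚ(ζ_5)/ℚ where ζ_5 is a primitive 5th root of unity] = 4


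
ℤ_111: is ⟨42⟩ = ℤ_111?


g generates ℤ_n iff gcd(g, n) = 1
gcd(42, 111) = 3
Since gcd = 3 ≠ 1, ⟨42⟩ has order 37 < 111, so 42 is not a generator.

No, 42 does not generate ℤ_111


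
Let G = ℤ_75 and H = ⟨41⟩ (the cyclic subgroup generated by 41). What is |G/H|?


|⟨41⟩| = n / gcd(41, 75) = 75 / 1 = 75
H is normal (ℤ_75 is abelian).
|G/H| = |G| / |H| = 75 / 75 = 1

|G/H| = 1


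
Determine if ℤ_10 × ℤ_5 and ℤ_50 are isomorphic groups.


Comparing ℤ_10 × ℤ_5 and ℤ_50:
gcd(10,5) = 5 ≠ 1. Max element order in ℤ_10×ℤ_5 is lcm(10,5) = 10 < 50, so it has no element of order 50

No, ℤ_10 × ℤ_5 ≇ ℤ_50


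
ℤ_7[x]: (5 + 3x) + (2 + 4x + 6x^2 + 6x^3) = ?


Add coefficients mod 7:
x^0: 5 + 2 = 0 (mod 7)
x^1: 3 + 4 = 0 (mod 7)
x^2: 0 + 6 = 6 (mod 7)
x^3: 0 + 6 = 6 (mod 7)
Result: 6x^2 + 6x^3

f + g = 6x^2 + 6x^3


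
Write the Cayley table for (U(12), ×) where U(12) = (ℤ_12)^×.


Elements: {1, 5, 7, 11}
Operation: multiplication mod 12
Entry (a, b) = (a × b) mod 12

Cayley table:
   |  1 |  5 |  7 | 11
 1 |  1 |  5 |  7 | 11
 5 |  5 |  1 | 11 |  7
 7 |  7 | 11 |  1 |  5
11 | 11 |  7 |  5 |  1


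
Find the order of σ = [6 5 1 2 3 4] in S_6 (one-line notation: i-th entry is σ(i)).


Cycle decomposition: (1 6 4 2 5 3)
Cycle lengths: 6
Order = lcm(6) = 6

ord(σ) = 6


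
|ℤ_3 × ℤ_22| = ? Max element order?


|ℤ_3 × ℤ_22| = 3 × 22 = 66
Max element order = lcm(3,22) = 66
Cyclic? Yes (gcd=1)

|ℤ_3×ℤ_22| = 66, max element order = 66


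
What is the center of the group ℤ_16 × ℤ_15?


Z(G) = {g ∈ G | gx = xg for all x ∈ G}
Direct product of abelian groups is abelian, so Z(G) = G

Z(ℤ_16 × ℤ_15) = ℤ_16 × ℤ_15


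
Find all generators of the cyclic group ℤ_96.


g generates ℤ_n iff gcd(g,n) = 1
Prime factors of 96: 2, 3
Generators are g ∈ {1,...,95} not divisible by any of these primes.
Generators: {1, 5, 7, 11, 13, 17, 19, 23, 25, 29, 31, 35, 37, 41, 43, 47, 49, 53, 55, 59, 61, 65, 67, 71, 73, 77, 79, 83, 85, 89, 91, 95}
Number of generators = φ(96) = 32

Generators of ℤ_96 = {1, 5, 7, 11, 13, 17, 19, 23, 25, 29, 31, 35, 37, 41, 43, 47, 49, 53, 55, 59, 61, 65, 67, 71, 73, 77, 79, 83, 85, 89, 91, 95}


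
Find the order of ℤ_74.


ℤ_n has n elements.

|ℤ_74| = 74


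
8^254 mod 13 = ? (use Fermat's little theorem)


Fermat's little theorem: if p is prime and gcd(a,p)=1, then a^(p-1) ≡ 1 (mod p)
p = 13 is prime, gcd(8,13) = 1
Reduce exponent: 254 mod 12 = 2
So 8^254 ≡ 8^2 (mod 13)
8^2 mod 13 = 12

8^254 ≡ 12 (mod 13)


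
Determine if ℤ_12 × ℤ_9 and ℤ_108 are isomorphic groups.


Comparing ℤ_12 × ℤ_9 and ℤ_108:
gcd(12,9) = 3 ≠ 1. Max element order in ℤ_12×ℤ_9 is lcm(12,9) = 36 < 108, so it has no element of order 108

No, ℤ_12 × ℤ_9 ≇ ℤ_108


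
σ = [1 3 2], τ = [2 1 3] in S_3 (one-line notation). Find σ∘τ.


σ∘τ: apply τ first, then σ
1 →τ 2 →σ 3
2 →τ 1 →σ 1
3 →τ 3 →σ 2

σ∘τ = [3 1 2]


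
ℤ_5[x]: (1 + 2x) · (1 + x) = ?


Expand and collect like terms; reduce coefficients mod 5:
x^0: 1·1 = 1 ≡ 1 (mod 5)
x^1: 1·1 + 2·1 = 3 ≡ 3 (mod 5)
x^2: 2·1 = 2 ≡ 2 (mod 5)
Result: 1 + 3x + 2x^2

f · g = 1 + 3x + 2x^2


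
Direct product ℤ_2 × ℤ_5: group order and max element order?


|ℤ_2 × ℤ_5| = 2 × 5 = 10
Max element order = lcm(2,5) = 10
Cyclic? Yes (gcd=1)

|ℤ_2×ℤ_5| = 10, max element order = 10


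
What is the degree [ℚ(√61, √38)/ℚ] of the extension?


[ℚ(√61,√38):ℚ] = [ℚ(√61,√38):ℚ(√61)]·[ℚ(√61):ℚ] = 2·2 = 4

[ℚ(√61, √38)/ℚ] = 4


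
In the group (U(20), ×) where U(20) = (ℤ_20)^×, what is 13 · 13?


Operation: multiplication mod 20
13 · 13 = (a × b) mod 20 with a = 13, b = 13

13 · 13 = 9


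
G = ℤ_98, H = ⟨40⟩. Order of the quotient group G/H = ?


|⟨40⟩| = n / gcd(40, 98) = 98 / 2 = 49
H is normal (ℤ_98 is abelian).
|G/H| = |G| / |H| = 98 / 49 = 2

|G/H| = 2


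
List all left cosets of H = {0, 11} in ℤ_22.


H = {0, 11}, |H| = 2
Number of cosets = |G|/|H| = 22/2 = 11
0 + H = {0, 11}
1 + H = {1, 12}
2 + H = {2, 13}
3 + H = {3, 14}
4 + H = {4, 15}
5 + H = {5, 16}
6 + H = {6, 17}
7 + H = {7, 18}
8 + H = {8, 19}
9 + H = {9, 20}
10 + H = {10, 21}

Cosets: 0+H={0,11}; 1+H={1,12}; 2+H={2,13}; 3+H={3,14}; 4+H={4,15}; 5+H={5,16}; 6+H={6,17}; 7+H={7,18}; 8+H={8,19}; 9+H={9,20}; 10+H={10,21}


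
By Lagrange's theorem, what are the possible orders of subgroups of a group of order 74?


Lagrange's theorem: |H| divides |G|
|G| = 74
Divisors of 74: 1, 2, 37, 74

Possible subgroup orders: {1, 2, 37, 74}


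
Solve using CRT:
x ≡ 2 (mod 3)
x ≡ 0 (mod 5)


m₁ = 3, m₂ = 5, gcd = 1, so CRT applies. M = m₁·m₂ = 15
Let M₁ = M/m₁ = 5, M₂ = M/m₂ = 3
Find y₁ ≡ M₁⁻¹ (mod m₁): 5⁻¹ ≡ 2 (mod 3)
Find y₂ ≡ M₂⁻¹ (mod m₂): 3⁻¹ ≡ 2 (mod 5)
x = a₁·M₁·y₁ + a₂·M₂·y₂ = 2·5·2 + 0·3·2 = 20
Reduce mod 15: x ≡ 5
Check: 5 mod 3 = 2 ✓, 5 mod 5 = 0 ✓

x ≡ 5 (mod 15)


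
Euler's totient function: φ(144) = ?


Factor n: 144 = 2^4 × 3^2
φ(n) = n · ∏(1 - 1/p) over distinct primes p | n
φ(144) = 144 · (1 - 1/2) · (1 - 1/3) = 48

φ(144) = 48


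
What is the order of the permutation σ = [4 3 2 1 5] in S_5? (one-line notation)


Cycle decomposition: (1 4) (2 3)
Cycle lengths: 2, 2
Order = lcm(2, 2) = 2

ord(σ) = 2


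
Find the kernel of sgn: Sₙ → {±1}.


Kernel = preimage of identity
ker(sgn) = even permutations = Aₙ

ker(sgn) = Aₙ


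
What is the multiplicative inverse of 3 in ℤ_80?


Use the extended Euclidean algorithm to write 1 = 3·s + 80·t; then s mod 80 is the inverse.
Euclidean algorithm:
  3 = 0·80 + 3
  80 = 26·3 + 2
  3 = 1·2 + 1
  2 = 2·1 + 0
gcd(3,80) = 1
Back-substitution gives: 3·(27) + 80·(-1) = 1
So 3⁻¹ ≡ 27 ≡ 27 (mod 80)
Check: 3 × 27 = 81 ≡ 1 (mod 80) ✓

3⁻¹ ≡ 27 (mod 80)


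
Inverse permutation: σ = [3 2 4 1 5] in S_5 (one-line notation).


To find σ⁻¹, swap domain and range:
σ(1) = 3 → σ⁻¹(3) = 1
σ(2) = 2 → σ⁻¹(2) = 2
σ(3) = 4 → σ⁻¹(4) = 3
σ(4) = 1 → σ⁻¹(1) = 4
σ(5) = 5 → σ⁻¹(5) = 5

σ⁻¹ = [4 2 1 3 5]


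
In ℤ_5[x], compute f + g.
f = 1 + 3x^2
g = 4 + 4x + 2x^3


Add coefficients mod 5:
x^0: 1 + 4 = 0 (mod 5)
x^1: 0 + 4 = 4 (mod 5)
x^2: 3 + 0 = 3 (mod 5)
x^3: 0 + 2 = 2 (mod 5)
Result: 4x + 3x^2 + 2x^3

f + g = 4x + 3x^2 + 2x^3


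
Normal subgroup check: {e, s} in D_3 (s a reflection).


H = {e, s} in D_3 (s a reflection)
r·s·r⁻¹ = sr⁻² ≠ s for n ≥ 3, so {e, s} is not closed under conjugation

No, not a normal subgroup


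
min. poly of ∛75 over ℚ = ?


∛75 satisfies x³ - 75 = 0, irreducible over ℚ (no rational root; 75 is not a perfect cube)

Minimal polynomial: x³ - 75


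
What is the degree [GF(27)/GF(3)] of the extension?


GF(27) = GF(3^3), so the extension degree is 3

[GF(27)/GF(3)] = 3


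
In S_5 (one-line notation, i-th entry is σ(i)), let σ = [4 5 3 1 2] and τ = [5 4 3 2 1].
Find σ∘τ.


σ∘τ: apply τ first, then σ
1 →τ 5 →σ 2
2 →τ 4 →σ 1
3 →τ 3 →σ 3
4 →τ 2 →σ 5
5 →τ 1 →σ 4

σ∘τ = [2 1 3 5 4]


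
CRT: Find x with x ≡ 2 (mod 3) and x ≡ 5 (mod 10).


m₁ = 3, m₂ = 10, gcd = 1, so CRT applies. M = m₁·m₂ = 30
Let M₁ = M/m₁ = 10, M₂ = M/m₂ = 3
Find y₁ ≡ M₁⁻¹ (mod m₁): 10⁻¹ ≡ 1 (mod 3)
Find y₂ ≡ M₂⁻¹ (mod m₂): 3⁻¹ ≡ 7 (mod 10)
x = a₁·M₁·y₁ + a₂·M₂·y₂ = 2·10·1 + 5·3·7 = 125
Reduce mod 30: x ≡ 5
Check: 5 mod 3 = 2 ✓, 5 mod 10 = 5 ✓

x ≡ 5 (mod 30)


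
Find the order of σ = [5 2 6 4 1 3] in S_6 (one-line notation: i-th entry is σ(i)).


Cycle decomposition: (1 5) (3 6)
Cycle lengths: 2, 2
Order = lcm(2, 2) = 2

ord(σ) = 2


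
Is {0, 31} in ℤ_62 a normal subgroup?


H = {0, 31} in ℤ_62
ℤ_62 is abelian; every subgroup of an abelian group is normal

Yes, normal subgroup


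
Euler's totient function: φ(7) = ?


φ(n) = count of k ∈ {1,...,n} with gcd(k,n)=1
Coprimes to 7: {1, 2, 3, 4, 5, 6}
Count: 6

φ(7) = 6


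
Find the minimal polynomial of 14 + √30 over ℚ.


Let α = 14 + √30. Then α - 14 = √30, so (α - 14)² = 30, giving α² - 28α + 166 = 0. Degree 2 and α ∉ ℚ, so this is the minimal polynomial.

Minimal polynomial: x² - 28x + 166


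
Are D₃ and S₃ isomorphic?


Comparing D₃ and S₃:
Both are the unique non-abelian group of order 6

Yes, D₃ ≅ S₃


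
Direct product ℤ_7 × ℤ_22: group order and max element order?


|ℤ_7 × ℤ_22| = 7 × 22 = 154
Max element order = lcm(7,22) = 154
Cyclic? Yes (gcd=1)

|ℤ_7×ℤ_22| = 154, max element order = 154


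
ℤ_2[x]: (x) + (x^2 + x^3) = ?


Add coefficients mod 2:
x^0: 0 + 0 = 0 (mod 2)
x^1: 1 + 0 = 1 (mod 2)
x^2: 0 + 1 = 1 (mod 2)
x^3: 0 + 1 = 1 (mod 2)
Result: x + x^2 + x^3

f + g = x + x^2 + x^3


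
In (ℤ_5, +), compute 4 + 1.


Operation: addition mod 5
4 + 1 = (a + b) mod 5 with a = 4, b = 1

4 + 1 = 0


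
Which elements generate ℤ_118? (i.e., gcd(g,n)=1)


g generates ℤ_n iff gcd(g,n) = 1
Prime factors of 118: 2, 59
Generators are g ∈ {1,...,117} not divisible by any of these primes.
Generators: {1, 3, 5, 7, 9, 11, 13, 15, 17, 19, 21, 23, 25, 27, 29, 31, 33, 35, 37, 39, 41, 43, 45, 47, 49, 51, 53, 55, 57, 61, 63, 65, 67, 69, 71, 73, 75, 77, 79, 81, 83, 85, 87, 89, 91, 93, 95, 97, 99, 101, 103, 105, 107, 109, 111, 113, 115, 117}
Number of generators = φ(118) = 58

Generators of ℤ_118 = {1, 3, 5, 7, 9, 11, 13, 15, 17, 19, 21, 23, 25, 27, 29, 31, 33, 35, 37, 39, 41, 43, 45, 47, 49, 51, 53, 55, 57, 61, 63, 65, 67, 69, 71, 73, 75, 77, 79, 81, 83, 85, 87, 89, 91, 93, 95, 97, 99, 101, 103, 105, 107, 109, 111, 113, 115, 117}


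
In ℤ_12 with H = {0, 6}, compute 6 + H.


6 + H = {6 + h (mod 12) : h ∈ H}
6+0=6, 6+6=0
6 + H = {0, 6} = 0 + H

6 + H = {0, 6}


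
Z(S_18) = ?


Z(G) = {g ∈ G | gx = xg for all x ∈ G}
S_n is non-abelian for n ≥ 3; Z(S_18) is trivial

Z(S_18) = {e}


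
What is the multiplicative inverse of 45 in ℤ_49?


Use the extended Euclidean algorithm to write 1 = 45·s + 49·t; then s mod 49 is the inverse.
Euclidean algorithm:
  45 = 0·49 + 45
  49 = 1·45 + 4
  45 = 11·4 + 1
  4 = 4·1 + 0
gcd(45,49) = 1
Back-substitution gives: 45·(12) + 49·(-11) = 1
So 45⁻¹ ≡ 12 ≡ 12 (mod 49)
Check: 45 × 12 = 540 ≡ 1 (mod 49) ✓

45⁻¹ ≡ 12 (mod 49)


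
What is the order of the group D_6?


|D_n| = 2n (n rotations and n reflections)
|D_6| = 2×6 = 12

|D_6| = 12


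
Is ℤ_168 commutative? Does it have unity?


ℤ_168 is a commutative ring with unity 1; 168 = 2×84 is composite, so 2·84 ≡ 0 gives zero divisors (not an integral domain)
Commutative: Yes
Integral domain: No
Has unity: Yes

ℤ_168: Commutative=Yes, Unity=Yes


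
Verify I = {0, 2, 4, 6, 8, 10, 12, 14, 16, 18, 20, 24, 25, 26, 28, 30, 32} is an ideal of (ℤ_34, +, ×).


Check ideal conditions for I = {0, 2, 4, 6, 8, 10, 12, 14, 16, 18, 20, 24, 25, 26, 28, 30, 32} in ℤ_34:
(1) I is an additive subgroup? No
(2) For r ∈ ℤ_34 and a ∈ I: r·a ∈ I? No  [counterexample: r=2, a=28, r·a mod 34 = 22 ∉ I]

No, I is not an ideal of ℤ_34


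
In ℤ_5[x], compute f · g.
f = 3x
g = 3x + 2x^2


Expand and collect like terms; reduce coefficients mod 5:
x^0: 0·0 = 0 ≡ 0 (mod 5)
x^1: 0·3 + 3·0 = 0 ≡ 0 (mod 5)
x^2: 0·2 + 3·3 = 9 ≡ 4 (mod 5)
x^3: 3·2 = 6 ≡ 1 (mod 5)
Result: 4x^2 + x^3

f · g = 4x^2 + x^3


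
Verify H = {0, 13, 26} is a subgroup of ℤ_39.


Subgroup test for H = {0, 13, 26} in (ℤ_39, +):
(1) 0 ∈ H? Yes
(2) Closure: for all a,b ∈ H, (a+b) mod 39 ∈ H? Yes
(3) Inverses: for all a ∈ H, -a mod 39 ∈ H? Yes

Yes, H is a subgroup of ℤ_39


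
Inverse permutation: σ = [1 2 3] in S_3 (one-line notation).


To find σ⁻¹, swap domain and range:
σ(1) = 1 → σ⁻¹(1) = 1
σ(2) = 2 → σ⁻¹(2) = 2
σ(3) = 3 → σ⁻¹(3) = 3

σ⁻¹ = [1 2 3]


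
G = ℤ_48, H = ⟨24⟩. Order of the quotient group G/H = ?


|⟨24⟩| = n / gcd(24, 48) = 48 / 24 = 2
H is normal (ℤ_48 is abelian).
|G/H| = |G| / |H| = 48 / 2 = 24

|G/H| = 24


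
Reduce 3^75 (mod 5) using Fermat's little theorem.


Fermat's little theorem: if p is prime and gcd(a,p)=1, then a^(p-1) ≡ 1 (mod p)
p = 5 is prime, gcd(3,5) = 1
Reduce exponent: 75 mod 4 = 3
So 3^75 ≡ 3^3 (mod 5)
3^3 mod 5 = 2

3^75 ≡ 2 (mod 5)


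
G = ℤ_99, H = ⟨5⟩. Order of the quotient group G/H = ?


|⟨5⟩| = n / gcd(5, 99) = 99 / 1 = 99
H is normal (ℤ_99 is abelian).
|G/H| = |G| / |H| = 99 / 99 = 1

|G/H| = 1


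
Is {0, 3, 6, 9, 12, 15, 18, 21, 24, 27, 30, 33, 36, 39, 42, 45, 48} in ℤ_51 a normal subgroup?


H = {0, 3, 6, 9, 12, 15, 18, 21, 24, 27, 30, 33, 36, 39, 42, 45, 48} in ℤ_51
ℤ_51 is abelian; every subgroup of an abelian group is normal

Yes, normal subgroup


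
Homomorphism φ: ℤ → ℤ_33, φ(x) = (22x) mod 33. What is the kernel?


Kernel = preimage of identity
ker(φ) = {x ∈ ℤ : 22x ≡ 0 (mod 33)}. gcd(22,33) = 11, so 22x ≡ 0 (mod 33) ⟺ x ≡ 0 (mod 33/11 = 3). Hence ker(φ) = 3ℤ

ker(φ) = 3ℤ


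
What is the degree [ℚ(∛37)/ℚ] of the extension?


∛37 has minimal polynomial x³ - 37 (irreducible over ℚ since 37 is not a perfect cube)

[ℚ(∛37)/ℚ] = 3


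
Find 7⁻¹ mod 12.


Use the extended Euclidean algorithm to write 1 = 7·s + 12·t; then s mod 12 is the inverse.
Euclidean algorithm:
  7 = 0·12 + 7
  12 = 1·7 + 5
  7 = 1·5 + 2
  5 = 2·2 + 1
  2 = 2·1 + 0
gcd(7,12) = 1
Back-substitution gives: 7·(-5) + 12·(3) = 1
So 7⁻¹ ≡ -5 ≡ 7 (mod 12)
Check: 7 × 7 = 49 ≡ 1 (mod 12) ✓

7⁻¹ ≡ 7 (mod 12)


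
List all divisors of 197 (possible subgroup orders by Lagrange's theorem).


Lagrange's theorem: |H| divides |G|
|G| = 197
Divisors of 197: 1, 197

Possible subgroup orders: {1, 197}


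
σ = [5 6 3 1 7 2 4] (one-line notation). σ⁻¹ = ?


To find σ⁻¹, swap domain and range:
σ(1) = 5 → σ⁻¹(5) = 1
σ(2) = 6 → σ⁻¹(6) = 2
σ(3) = 3 → σ⁻¹(3) = 3
σ(4) = 1 → σ⁻¹(1) = 4
σ(5) = 7 → σ⁻¹(7) = 5
σ(6) = 2 → σ⁻¹(2) = 6
σ(7) = 4 → σ⁻¹(4) = 7

σ⁻¹ = [4 6 3 7 1 2 5]


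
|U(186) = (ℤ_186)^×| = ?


U(n) is the group of units mod n; |U(n)| = φ(n)
|U(186)| = φ(186) = 60

|U(186) = (ℤ_186)^×| = 60


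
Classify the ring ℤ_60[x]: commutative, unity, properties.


ℤ_60 has zero divisors (2·30 ≡ 0), and these lift to constant zero divisors in ℤ_60[x]; so not an integral domain
Commutative: Yes
Integral domain: No
Has unity: Yes

ℤ_60[x]: Commutative=Yes, Unity=Yes


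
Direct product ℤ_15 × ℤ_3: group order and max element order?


|ℤ_15 × ℤ_3| = 15 × 3 = 45
Max element order = lcm(15,3) = 15
Cyclic? No (gcd=3)

|ℤ_15×ℤ_3| = 45, max element order = 15


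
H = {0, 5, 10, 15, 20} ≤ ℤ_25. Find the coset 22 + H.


22 + H = {22 + h (mod 25) : h ∈ H}
22+0=22, 22+5=2, 22+10=7, 22+15=12, 22+20=17
22 + H = {2, 7, 12, 17, 22} = 2 + H

22 + H = {2, 7, 12, 17, 22}


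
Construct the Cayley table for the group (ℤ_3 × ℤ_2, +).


Elements: {(0,0), (0,1), (1,0), (1,1), (2,0), (2,1)}
Operation: componentwise addition mod (3, 2)
Entry (a, b) = ((a₁+b₁) mod 3, (a₂+b₂) mod 2)

Cayley table:
      | (0,0) | (0,1) | (1,0) | (1,1) | (2,0) | (2,1)
(0,0) | (0,0) | (0,1) | (1,0) | (1,1) | (2,0) | (2,1)
(0,1) | (0,1) | (0,0) | (1,1) | (1,0) | (2,1) | (2,0)
(1,0) | (1,0) | (1,1) | (2,0) | (2,1) | (0,0) | (0,1)
(1,1) | (1,1) | (1,0) | (2,1) | (2,0) | (0,1) | (0,0)
(2,0) | (2,0) | (2,1) | (0,0) | (0,1) | (1,0) | (1,1)
(2,1) | (2,1) | (2,0) | (0,1) | (0,0) | (1,1) | (1,0)


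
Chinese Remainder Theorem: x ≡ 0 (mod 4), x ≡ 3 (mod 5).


m₁ = 4, m₂ = 5, gcd = 1, so CRT applies. M = m₁·m₂ = 20
Let M₁ = M/m₁ = 5, M₂ = M/m₂ = 4
Find y₁ ≡ M₁⁻¹ (mod m₁): 5⁻¹ ≡ 1 (mod 4)
Find y₂ ≡ M₂⁻¹ (mod m₂): 4⁻¹ ≡ 4 (mod 5)
x = a₁·M₁·y₁ + a₂·M₂·y₂ = 0·5·1 + 3·4·4 = 48
Reduce mod 20: x ≡ 8
Check: 8 mod 4 = 0 ✓, 8 mod 5 = 3 ✓

x ≡ 8 (mod 20)


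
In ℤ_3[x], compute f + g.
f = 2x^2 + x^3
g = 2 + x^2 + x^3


Add coefficients mod 3:
x^0: 0 + 2 = 2 (mod 3)
x^1: 0 + 0 = 0 (mod 3)
x^2: 2 + 1 = 0 (mod 3)
x^3: 1 + 1 = 2 (mod 3)
Result: 2 + 2x^3

f + g = 2 + 2x^3


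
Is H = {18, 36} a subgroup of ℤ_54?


Subgroup test for H = {18, 36} in (ℤ_54, +):
(1) 0 ∈ H? No
(2) Closure: for all a,b ∈ H, (a+b) mod 54 ∈ H? No  [counterexample: 18 + 36 = 0 ∉ H]
(3) Inverses: for all a ∈ H, -a mod 54 ∈ H? Yes

No, H is not a subgroup of ℤ_54


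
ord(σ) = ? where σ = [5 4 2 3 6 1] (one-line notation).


Cycle decomposition: (1 5 6) (2 4 3)
Cycle lengths: 3, 3
Order = lcm(3, 3) = 3

ord(σ) = 3


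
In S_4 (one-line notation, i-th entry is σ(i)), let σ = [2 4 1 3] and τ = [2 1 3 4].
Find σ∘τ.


σ∘τ: apply τ first, then σ
1 →τ 2 →σ 4
2 →τ 1 →σ 2
3 →τ 3 →σ 1
4 →τ 4 →σ 3

σ∘τ = [4 2 1 3]


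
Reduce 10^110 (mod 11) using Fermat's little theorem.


Fermat's little theorem: if p is prime and gcd(a,p)=1, then a^(p-1) ≡ 1 (mod p)
p = 11 is prime, gcd(10,11) = 1
Reduce exponent: 110 mod 10 = 0
So 10^110 ≡ 10^0 (mod 11)
10^0 = 1

10^110 ≡ 1 (mod 11)


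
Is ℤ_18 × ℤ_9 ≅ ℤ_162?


Comparing ℤ_18 × ℤ_9 and ℤ_162:
gcd(18,9) = 9 ≠ 1. Max element order in ℤ_18×ℤ_9 is lcm(18,9) = 18 < 162, so it has no element of order 162

No, ℤ_18 × ℤ_9 ≇ ℤ_162


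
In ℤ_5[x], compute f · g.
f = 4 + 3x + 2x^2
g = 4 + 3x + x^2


Expand and collect like terms; reduce coefficients mod 5:
x^0: 4·4 = 16 ≡ 1 (mod 5)
x^1: 4·3 + 3·4 = 24 ≡ 4 (mod 5)
x^2: 4·1 + 3·3 + 2·4 = 21 ≡ 1 (mod 5)
x^3: 3·1 + 2·3 = 9 ≡ 4 (mod 5)
x^4: 2·1 = 2 ≡ 2 (mod 5)
Result: 1 + 4x + x^2 + 4x^3 + 2x^4

f · g = 1 + 4x + x^2 + 4x^3 + 2x^4


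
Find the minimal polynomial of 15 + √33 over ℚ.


Let α = 15 + √33. Then α - 15 = √33, so (α - 15)² = 33, giving α² - 30α + 192 = 0. Degree 2 and α ∉ ℚ, so this is the minimal polynomial.

Minimal polynomial: x² - 30x + 192


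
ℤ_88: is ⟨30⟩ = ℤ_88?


g generates ℤ_n iff gcd(g, n) = 1
gcd(30, 88) = 2
Since gcd = 2 ≠ 1, ⟨30⟩ has order 44 < 88, so 30 is not a generator.

No, 30 does not generate ℤ_88


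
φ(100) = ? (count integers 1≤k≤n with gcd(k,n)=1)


Factor n: 100 = 2^2 × 5^2
φ(n) = n · ∏(1 - 1/p) over distinct primes p | n
φ(100) = 100 · (1 - 1/2) · (1 - 1/5) = 40

φ(100) = 40


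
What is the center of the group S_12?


Z(G) = {g ∈ G | gx = xg for all x ∈ G}
S_n is non-abelian for n ≥ 3; Z(S_12) is trivial

Z(S_12) = {e}


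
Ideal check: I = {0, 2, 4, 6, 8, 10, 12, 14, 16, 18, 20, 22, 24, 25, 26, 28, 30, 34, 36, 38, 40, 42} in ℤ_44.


Check ideal conditions for I = {0, 2, 4, 6, 8, 10, 12, 14, 16, 18, 20, 22, 24, 25, 26, 28, 30, 34, 36, 38, 40, 42} in ℤ_44:
(1) I is an additive subgroup? No
(2) For r ∈ ℤ_44 and a ∈ I: r·a ∈ I? No  [counterexample: r=2, a=16, r·a mod 44 = 32 ∉ I]

No, I is not an ideal of ℤ_44


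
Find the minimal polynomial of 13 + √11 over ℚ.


Let α = 13 + √11. Then α - 13 = √11, so (α - 13)² = 11, giving α² - 26α + 158 = 0. Degree 2 and α ∉ ℚ, so this is the minimal polynomial.

Minimal polynomial: x² - 26x + 158


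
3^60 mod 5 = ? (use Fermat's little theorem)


Fermat's little theorem: if p is prime and gcd(a,p)=1, then a^(p-1) ≡ 1 (mod p)
p = 5 is prime, gcd(3,5) = 1
Reduce exponent: 60 mod 4 = 0
So 3^60 ≡ 3^0 (mod 5)
3^0 = 1

3^60 ≡ 1 (mod 5)


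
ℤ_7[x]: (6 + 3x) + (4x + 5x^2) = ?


Add coefficients mod 7:
x^0: 6 + 0 = 6 (mod 7)
x^1: 3 + 4 = 0 (mod 7)
x^2: 0 + 5 = 5 (mod 7)
Result: 6 + 5x^2

f + g = 6 + 5x^2


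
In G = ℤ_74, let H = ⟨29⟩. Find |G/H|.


|⟨29⟩| = n / gcd(29, 74) = 74 / 1 = 74
H is normal (ℤ_74 is abelian).
|G/H| = |G| / |H| = 74 / 74 = 1

|G/H| = 1


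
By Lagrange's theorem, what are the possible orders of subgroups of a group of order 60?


Lagrange's theorem: |H| divides |G|
|G| = 60
Divisors of 60: 1, 2, 3, 4, 5, 6, 10, 12, 15, 20, 30, 60

Possible subgroup orders: {1, 2, 3, 4, 5, 6, 10, 12, 15, 20, 30, 60}


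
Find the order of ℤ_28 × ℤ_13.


|A × B| = |A| · |B|
|ℤ_28 × ℤ_13| = 28 × 13 = 364

|ℤ_28 × ℤ_13| = 364


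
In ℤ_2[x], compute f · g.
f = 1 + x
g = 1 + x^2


Expand and collect like terms; reduce coefficients mod 2:
x^0: 1·1 = 1 ≡ 1 (mod 2)
x^1: 1·0 + 1·1 = 1 ≡ 1 (mod 2)
x^2: 1·1 + 1·0 = 1 ≡ 1 (mod 2)
x^3: 1·1 = 1 ≡ 1 (mod 2)
Result: 1 + x + x^2 + x^3

f · g = 1 + x + x^2 + x^3


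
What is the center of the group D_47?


Z(G) = {g ∈ G | gx = xg for all x ∈ G}
For odd n, Z(D_n) = {e}: no nontrivial rotation commutes with all reflections

Z(D_47) = {e}


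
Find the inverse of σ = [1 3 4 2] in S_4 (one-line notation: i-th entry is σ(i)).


To find σ⁻¹, swap domain and range:
σ(1) = 1 → σ⁻¹(1) = 1
σ(2) = 3 → σ⁻¹(3) = 2
σ(3) = 4 → σ⁻¹(4) = 3
σ(4) = 2 → σ⁻¹(2) = 4

σ⁻¹ = [1 4 2 3]


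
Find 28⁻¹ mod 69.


Use the extended Euclidean algorithm to write 1 = 28·s + 69·t; then s mod 69 is the inverse.
Euclidean algorithm:
  28 = 0·69 + 28
  69 = 2·28 + 13
  28 = 2·13 + 2
  13 = 6·2 + 1
  2 = 2·1 + 0
gcd(28,69) = 1
Back-substitution gives: 28·(-32) + 69·(13) = 1
So 28⁻¹ ≡ -32 ≡ 37 (mod 69)
Check: 28 × 37 = 1036 ≡ 1 (mod 69) ✓

28⁻¹ ≡ 37 (mod 69)


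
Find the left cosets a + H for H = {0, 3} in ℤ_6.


H = {0, 3}, |H| = 2
Number of cosets = |G|/|H| = 6/2 = 3
0 + H = {0, 3}
1 + H = {1, 4}
2 + H = {2, 5}

Cosets: 0+H={0,3}; 1+H={1,4}; 2+H={2,5}


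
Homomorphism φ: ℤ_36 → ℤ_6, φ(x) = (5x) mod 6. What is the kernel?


Kernel = preimage of identity
ker(φ) = {x ∈ ℤ_36 : 5x ≡ 0 (mod 6)}. Since 6 | 36, φ is well-defined. The kernel is the cyclic subgroup ⟨6⟩ of ℤ_36 (order 6), i.e. {0, 6, 12, 18, 24, 30}

ker(φ) = {0, 6, 12, 18, 24, 30}


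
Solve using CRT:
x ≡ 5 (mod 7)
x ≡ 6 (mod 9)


m₁ = 7, m₂ = 9, gcd = 1, so CRT applies. M = m₁·m₂ = 63
Let M₁ = M/m₁ = 9, M₂ = M/m₂ = 7
Find y₁ ≡ M₁⁻¹ (mod m₁): 9⁻¹ ≡ 4 (mod 7)
Find y₂ ≡ M₂⁻¹ (mod m₂): 7⁻¹ ≡ 4 (mod 9)
x = a₁·M₁·y₁ + a₂·M₂·y₂ = 5·9·4 + 6·7·4 = 348
Reduce mod 63: x ≡ 33
Check: 33 mod 7 = 5 ✓, 33 mod 9 = 6 ✓

x ≡ 33 (mod 63)


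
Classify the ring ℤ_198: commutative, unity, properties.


ℤ_198 is a commutative ring with unity 1; 198 = 2×99 is composite, so 2·99 ≡ 0 gives zero divisors (not an integral domain)
Commutative: Yes
Integral domain: No
Has unity: Yes

ℤ_198: Commutative=Yes, Unity=Yes


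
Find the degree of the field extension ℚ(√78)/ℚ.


√78 has minimal polynomial x² - 78 (irreducible over ℚ since 78 is squarefree)

[ℚ(√78)/ℚ] = 2


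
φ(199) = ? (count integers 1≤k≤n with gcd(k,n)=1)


Factor n: 199 = 199
φ(n) = n · ∏(1 - 1/p) over distinct primes p | n
φ(199) = 199 · (1 - 1/199) = 198

φ(199) = 198


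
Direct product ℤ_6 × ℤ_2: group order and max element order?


|ℤ_6 × ℤ_2| = 6 × 2 = 12
Max element order = lcm(6,2) = 6
Cyclic? No (gcd=2)

|ℤ_6×ℤ_2| = 12, max element order = 6


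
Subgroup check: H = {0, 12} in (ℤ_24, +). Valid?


Subgroup test for H = {0, 12} in (ℤ_24, +):
(1) 0 ∈ H? Yes
(2) Closure: for all a,b ∈ H, (a+b) mod 24 ∈ H? Yes
(3) Inverses: for all a ∈ H, -a mod 24 ∈ H? Yes

Yes, H is a subgroup of ℤ_24


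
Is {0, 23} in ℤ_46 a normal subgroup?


H = {0, 23} in ℤ_46
ℤ_46 is abelian; every subgroup of an abelian group is normal

Yes, normal subgroup


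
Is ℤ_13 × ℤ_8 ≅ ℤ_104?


Comparing ℤ_13 × ℤ_8 and ℤ_104:
gcd(13,8) = 1, so ℤ_13 × ℤ_8 ≅ ℤ_104 (CRT)

Yes, ℤ_13 × ℤ_8 ≅ ℤ_104


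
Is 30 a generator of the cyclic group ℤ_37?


g generates ℤ_n iff gcd(g, n) = 1
gcd(30, 37) = 1
Since gcd = 1, 30 is a generator.

Yes, 30 generates ℤ_37


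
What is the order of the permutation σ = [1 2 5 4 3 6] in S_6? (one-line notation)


Cycle decomposition: (3 5)
Cycle lengths: 2
Order = lcm(2) = 2

ord(σ) = 2


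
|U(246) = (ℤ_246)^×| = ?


U(n) is the group of units mod n; |U(n)| = φ(n)
|U(246)| = φ(246) = 80

|U(246) = (ℤ_246)^×| = 80


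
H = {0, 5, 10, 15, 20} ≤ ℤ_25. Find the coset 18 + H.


18 + H = {18 + h (mod 25) : h ∈ H}
18+0=18, 18+5=23, 18+10=3, 18+15=8, 18+20=13
18 + H = {3, 8, 13, 18, 23} = 3 + H

18 + H = {3, 8, 13, 18, 23}


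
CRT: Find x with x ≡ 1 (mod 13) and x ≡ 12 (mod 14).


m₁ = 13, m₂ = 14, gcd = 1, so CRT applies. M = m₁·m₂ = 182
Let M₁ = M/m₁ = 14, M₂ = M/m₂ = 13
Find y₁ ≡ M₁⁻¹ (mod m₁): 14⁻¹ ≡ 1 (mod 13)
Find y₂ ≡ M₂⁻¹ (mod m₂): 13⁻¹ ≡ 13 (mod 14)
x = a₁·M₁·y₁ + a₂·M₂·y₂ = 1·14·1 + 12·13·13 = 2042
Reduce mod 182: x ≡ 40
Check: 40 mod 13 = 1 ✓, 40 mod 14 = 12 ✓

x ≡ 40 (mod 182)


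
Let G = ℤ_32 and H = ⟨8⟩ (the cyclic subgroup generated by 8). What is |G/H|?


|⟨8⟩| = n / gcd(8, 32) = 32 / 8 = 4
H is normal (ℤ_32 is abelian).
|G/H| = |G| / |H| = 32 / 4 = 8

|G/H| = 8


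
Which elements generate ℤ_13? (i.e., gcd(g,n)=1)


g generates ℤ_n iff gcd(g,n) = 1
Checking each g ∈ {1,...,12}:
gcd(1,13) = 1
gcd(2,13) = 1
gcd(3,13) = 1
gcd(4,13) = 1
gcd(5,13) = 1
gcd(6,13) = 1
gcd(7,13) = 1
gcd(8,13) = 1
gcd(9,13) = 1
gcd(10,13) = 1
gcd(11,13) = 1
gcd(12,13) = 1
Generators: {1, 2, 3, 4, 5, 6, 7, 8, 9, 10, 11, 12}
Number of generators = φ(13) = 12

Generators of ℤ_13 = {1, 2, 3, 4, 5, 6, 7, 8, 9, 10, 11, 12}


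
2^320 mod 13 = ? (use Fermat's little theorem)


Fermat's little theorem: if p is prime and gcd(a,p)=1, then a^(p-1) ≡ 1 (mod p)
p = 13 is prime, gcd(2,13) = 1
Reduce exponent: 320 mod 12 = 8
So 2^320 ≡ 2^8 (mod 13)
2^8 mod 13 = 9

2^320 ≡ 9 (mod 13)


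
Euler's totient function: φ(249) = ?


Factor n: 249 = 3 × 83
φ(n) = n · ∏(1 - 1/p) over distinct primes p | n
φ(249) = 249 · (1 - 1/3) · (1 - 1/83) = 164

φ(249) = 164


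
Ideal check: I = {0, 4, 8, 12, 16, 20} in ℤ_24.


Check ideal conditions for I = {0, 4, 8, 12, 16, 20} in ℤ_24:
(1) I is an additive subgroup? Yes
(2) For r ∈ ℤ_24 and a ∈ I: r·a ∈ I? Yes

Yes, I is an ideal of ℤ_24


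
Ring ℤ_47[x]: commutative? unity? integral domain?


ℤ_47 is a field (n prime), so ℤ_47[x] is a commutative integral domain with unity
Commutative: Yes
Integral domain: Yes
Has unity: Yes

ℤ_47[x]: Commutative=Yes, Unity=Yes


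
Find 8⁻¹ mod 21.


Use the extended Euclidean algorithm to write 1 = 8·s + 21·t; then s mod 21 is the inverse.
Euclidean algorithm:
  8 = 0·21 + 8
  21 = 2·8 + 5
  8 = 1·5 + 3
  5 = 1·3 + 2
  3 = 1·2 + 1
  2 = 2·1 + 0
gcd(8,21) = 1
Back-substitution gives: 8·(8) + 21·(-3) = 1
So 8⁻¹ ≡ 8 ≡ 8 (mod 21)
Check: 8 × 8 = 64 ≡ 1 (mod 21) ✓

8⁻¹ ≡ 8 (mod 21)


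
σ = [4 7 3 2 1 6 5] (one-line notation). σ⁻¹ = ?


To find σ⁻¹, swap domain and range:
σ(1) = 4 → σ⁻¹(4) = 1
σ(2) = 7 → σ⁻¹(7) = 2
σ(3) = 3 → σ⁻¹(3) = 3
σ(4) = 2 → σ⁻¹(2) = 4
σ(5) = 1 → σ⁻¹(1) = 5
σ(6) = 6 → σ⁻¹(6) = 6
σ(7) = 5 → σ⁻¹(5) = 7

σ⁻¹ = [5 4 3 1 7 6 2]


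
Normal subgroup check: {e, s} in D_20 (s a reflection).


H = {e, s} in D_20 (s a reflection)
r·s·r⁻¹ = sr⁻² ≠ s for n ≥ 3, so {e, s} is not closed under conjugation

No, not a normal subgroup


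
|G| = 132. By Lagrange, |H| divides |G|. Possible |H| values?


Lagrange's theorem: |H| divides |G|
|G| = 132
Divisors of 132: 1, 2, 3, 4, 6, 11, 12, 22, 33, 44, 66, 132

Possible subgroup orders: {1, 2, 3, 4, 6, 11, 12, 22, 33, 44, 66, 132}


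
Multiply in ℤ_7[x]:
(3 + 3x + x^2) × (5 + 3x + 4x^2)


Expand and collect like terms; reduce coefficients mod 7:
x^0: 3·5 = 15 ≡ 1 (mod 7)
x^1: 3·3 + 3·5 = 24 ≡ 3 (mod 7)
x^2: 3·4 + 3·3 + 1·5 = 26 ≡ 5 (mod 7)
x^3: 3·4 + 1·3 = 15 ≡ 1 (mod 7)
x^4: 1·4 = 4 ≡ 4 (mod 7)
Result: 1 + 3x + 5x^2 + x^3 + 4x^4

f · g = 1 + 3x + 5x^2 + x^3 + 4x^4


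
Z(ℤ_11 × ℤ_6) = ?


Z(G) = {g ∈ G | gx = xg for all x ∈ G}
Direct product of abelian groups is abelian, so Z(G) = G

Z(ℤ_11 × ℤ_6) = ℤ_11 × ℤ_6


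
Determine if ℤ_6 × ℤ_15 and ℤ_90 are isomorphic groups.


Comparing ℤ_6 × ℤ_15 and ℤ_90:
gcd(6,15) = 3 ≠ 1. Max element order in ℤ_6×ℤ_15 is lcm(6,15) = 30 < 90, so it has no element of order 90

No, ℤ_6 × ℤ_15 ≇ ℤ_90


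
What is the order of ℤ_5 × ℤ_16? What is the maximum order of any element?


|ℤ_5 × ℤ_16| = 5 × 16 = 80
Max element order = lcm(5,16) = 80
Cyclic? Yes (gcd=1)

|ℤ_5×ℤ_16| = 80, max element order = 80


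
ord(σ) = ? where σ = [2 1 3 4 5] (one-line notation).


Cycle decomposition: (1 2)
Cycle lengths: 2
Order = lcm(2) = 2

ord(σ) = 2


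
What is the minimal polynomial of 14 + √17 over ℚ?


Let α = 14 + √17. Then α - 14 = √17, so (α - 14)² = 17, giving α² - 28α + 179 = 0. Degree 2 and α ∉ ℚ, so this is the minimal polynomial.

Minimal polynomial: x² - 28x + 179


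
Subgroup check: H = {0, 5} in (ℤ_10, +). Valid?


Subgroup test for H = {0, 5} in (ℤ_10, +):
(1) 0 ∈ H? Yes
(2) Closure: for all a,b ∈ H, (a+b) mod 10 ∈ H? Yes
(3) Inverses: for all a ∈ H, -a mod 10 ∈ H? Yes

Yes, H is a subgroup of ℤ_10


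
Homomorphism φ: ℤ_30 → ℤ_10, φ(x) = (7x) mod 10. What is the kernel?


Kernel = preimage of identity
ker(φ) = {x ∈ ℤ_30 : 7x ≡ 0 (mod 10)}. Since 10 | 30, φ is well-defined. The kernel is the cyclic subgroup ⟨10⟩ of ℤ_30 (order 3), i.e. {0, 10, 20}

ker(φ) = {0, 10, 20}


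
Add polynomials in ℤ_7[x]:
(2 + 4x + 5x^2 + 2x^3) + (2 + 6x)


Add coefficients mod 7:
x^0: 2 + 2 = 4 (mod 7)
x^1: 4 + 6 = 3 (mod 7)
x^2: 5 + 0 = 5 (mod 7)
x^3: 2 + 0 = 2 (mod 7)
Result: 4 + 3x + 5x^2 + 2x^3

f + g = 4 + 3x + 5x^2 + 2x^3


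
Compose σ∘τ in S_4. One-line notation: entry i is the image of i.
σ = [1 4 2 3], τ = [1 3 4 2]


σ∘τ: apply τ first, then σ
1 →τ 1 →σ 1
2 →τ 3 →σ 2
3 →τ 4 →σ 3
4 →τ 2 →σ 4

σ∘τ = [1 2 3 4]


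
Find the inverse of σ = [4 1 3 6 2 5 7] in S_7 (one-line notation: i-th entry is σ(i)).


To find σ⁻¹, swap domain and range:
σ(1) = 4 → σ⁻¹(4) = 1
σ(2) = 1 → σ⁻¹(1) = 2
σ(3) = 3 → σ⁻¹(3) = 3
σ(4) = 6 → σ⁻¹(6) = 4
σ(5) = 2 → σ⁻¹(2) = 5
σ(6) = 5 → σ⁻¹(5) = 6
σ(7) = 7 → σ⁻¹(7) = 7

σ⁻¹ = [2 5 3 1 6 4 7]


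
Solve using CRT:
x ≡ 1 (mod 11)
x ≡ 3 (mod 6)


m₁ = 11, m₂ = 6, gcd = 1, so CRT applies. M = m₁·m₂ = 66
Let M₁ = M/m₁ = 6, M₂ = M/m₂ = 11
Find y₁ ≡ M₁⁻¹ (mod m₁): 6⁻¹ ≡ 2 (mod 11)
Find y₂ ≡ M₂⁻¹ (mod m₂): 11⁻¹ ≡ 5 (mod 6)
x = a₁·M₁·y₁ + a₂·M₂·y₂ = 1·6·2 + 3·11·5 = 177
Reduce mod 66: x ≡ 45
Check: 45 mod 11 = 1 ✓, 45 mod 6 = 3 ✓

x ≡ 45 (mod 66)


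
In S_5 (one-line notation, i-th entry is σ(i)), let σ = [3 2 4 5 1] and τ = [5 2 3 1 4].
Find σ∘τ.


σ∘τ: apply τ first, then σ
1 →τ 5 →σ 1
2 →τ 2 →σ 2
3 →τ 3 →σ 4
4 →τ 1 →σ 3
5 →τ 4 →σ 5

σ∘τ = [1 2 4 3 5]


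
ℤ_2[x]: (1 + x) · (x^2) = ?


Expand and collect like terms; reduce coefficients mod 2:
x^0: 1·0 = 0 ≡ 0 (mod 2)
x^1: 1·0 + 1·0 = 0 ≡ 0 (mod 2)
x^2: 1·1 + 1·0 = 1 ≡ 1 (mod 2)
x^3: 1·1 = 1 ≡ 1 (mod 2)
Result: x^2 + x^3

f · g = x^2 + x^3


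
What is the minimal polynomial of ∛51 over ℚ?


∛51 satisfies x³ - 51 = 0, irreducible over ℚ (no rational root; 51 is not a perfect cube)

Minimal polynomial: x³ - 51


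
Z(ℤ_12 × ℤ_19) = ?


Z(G) = {g ∈ G | gx = xg for all x ∈ G}
Direct product of abelian groups is abelian, so Z(G) = G

Z(ℤ_12 × ℤ_19) = ℤ_12 × ℤ_19


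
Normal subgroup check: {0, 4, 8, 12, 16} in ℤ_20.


H = {0, 4, 8, 12, 16} in ℤ_20
ℤ_20 is abelian; every subgroup of an abelian group is normal

Yes, normal subgroup


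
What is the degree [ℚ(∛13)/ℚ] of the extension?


∛13 has minimal polynomial x³ - 13 (irreducible over ℚ since 13 is not a perfect cube)

[ℚ(∛13)/ℚ] = 3


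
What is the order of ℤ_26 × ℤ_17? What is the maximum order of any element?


|ℤ_26 × ℤ_17| = 26 × 17 = 442
Max element order = lcm(26,17) = 442
Cyclic? Yes (gcd=1)

|ℤ_26×ℤ_17| = 442, max element order = 442


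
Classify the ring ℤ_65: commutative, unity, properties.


ℤ_65 is a commutative ring with unity 1; 65 = 5×13 is composite, so 5·13 ≡ 0 gives zero divisors (not an integral domain)
Commutative: Yes
Integral domain: No
Has unity: Yes

ℤ_65: Commutative=Yes, Unity=Yes
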